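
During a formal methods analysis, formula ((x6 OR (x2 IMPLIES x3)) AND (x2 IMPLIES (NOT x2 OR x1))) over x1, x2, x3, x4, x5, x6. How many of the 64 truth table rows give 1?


Formula: ((x6 OR (x2 IMPLIES x3)) AND (x2 IMPLIES (NOT x2 OR x1))) over 6 vars (64 rows)
Evaluate each row (x1, x2, x3, x4, x5, x6 as bits, MSB first):
  row 0 [000000]: ((0 OR (0 IMPLIES 0)) AND (0 IMPLIES (NOT 0 OR 0))) -> 1
  row 1 [000001]: ((1 OR (0 IMPLIES 0)) AND (0 IMPLIES (NOT 0 OR 0))) -> 1
  row 2 [000010]: ((0 OR (0 IMPLIES 0)) AND (0 IMPLIES (NOT 0 OR 0))) -> 1
  row 3 [000011]: ((1 OR (0 IMPLIES 0)) AND (0 IMPLIES (NOT 0 OR 0))) -> 1
  row 4 [000100]: ((0 OR (0 IMPLIES 0)) AND (0 IMPLIES (NOT 0 OR 0))) -> 1
  (every remaining row is evaluated the same way; all 64 results are listed next)
Full result column, 8 rows per line (x1,x2,x3 fixed per line; x4,x5,x6 runs 000..111 left to right):
  rows 0-7 [x1,x2,x3=000]: 11111111  (ones: 8)
  rows 8-15 [x1,x2,x3=001]: 11111111  (ones: 8)
  rows 16-23 [x1,x2,x3=010]: 00000000  (ones: 0)
  rows 24-31 [x1,x2,x3=011]: 00000000  (ones: 0)
  rows 32-39 [x1,x2,x3=100]: 11111111  (ones: 8)
  rows 40-47 [x1,x2,x3=101]: 11111111  (ones: 8)
  rows 48-55 [x1,x2,x3=110]: 01010101  (ones: 4)
  rows 56-63 [x1,x2,x3=111]: 11111111  (ones: 8)
Count of 1-rows = 8+8+0+0+8+8+4+8 = 44

44


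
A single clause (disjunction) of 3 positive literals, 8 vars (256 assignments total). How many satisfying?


Step 1: Total=2^8=256
Step 2: Unsat when all 3 false: 2^5=32
Step 3: Sat=256-32=224

224


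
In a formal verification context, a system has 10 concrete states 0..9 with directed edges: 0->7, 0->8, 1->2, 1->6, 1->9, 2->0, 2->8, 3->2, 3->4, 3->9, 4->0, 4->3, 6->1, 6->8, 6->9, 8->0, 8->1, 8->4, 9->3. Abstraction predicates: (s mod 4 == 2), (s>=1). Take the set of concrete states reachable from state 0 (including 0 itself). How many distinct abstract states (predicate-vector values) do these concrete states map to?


BFS from 0:
Concrete reachable: {0, 1, 2, 3, 4, 6, 7, 8, 9}
Abstract via predicates (s mod 4 == 2), (s>=1):
  (0,0) <- {0}
  (0,1) <- {1, 3, 4, 7, 8, 9}
  (1,1) <- {2, 6}
Distinct abstract states = 3

3


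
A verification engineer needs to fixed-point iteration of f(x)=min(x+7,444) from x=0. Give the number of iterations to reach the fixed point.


Step 1: x=0, cap=444, increment=7
Step 2: x grows by 7 each step until capped at 444; fixed point is x=444
Step 3: iterations = ceil(444/7) = 64

64


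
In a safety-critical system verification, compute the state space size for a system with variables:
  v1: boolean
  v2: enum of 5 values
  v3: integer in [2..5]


State space = product of domain sizes of all variables.
Domain sizes:
  v1 (boolean): 2
  v2 (enum of 5 values): 5
  v3 (integer in [2..5]): 4
Product = 2 * 5 * 4 = 40

40


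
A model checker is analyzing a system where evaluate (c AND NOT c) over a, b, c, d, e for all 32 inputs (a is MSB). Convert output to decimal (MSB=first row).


Formula: (c AND NOT c) over a, b, c, d, e (32 rows)
Evaluate each row (bits = a,b,c,d,e, MSB first):
  row 0 [00000]: (0 AND NOT 0) -> 0
  row 1 [00001]: (0 AND NOT 0) -> 0
  row 2 [00010]: (0 AND NOT 0) -> 0
  row 3 [00011]: (0 AND NOT 0) -> 0
  row 4 [00100]: (1 AND NOT 1) -> 0
  row 5 [00101]: (1 AND NOT 1) -> 0
  row 6 [00110]: (1 AND NOT 1) -> 0
  row 7 [00111]: (1 AND NOT 1) -> 0
  row 8 [01000]: (0 AND NOT 0) -> 0
  row 9 [01001]: (0 AND NOT 0) -> 0
  row 10 [01010]: (0 AND NOT 0) -> 0
  row 11 [01011]: (0 AND NOT 0) -> 0
  row 12 [01100]: (1 AND NOT 1) -> 0
  row 13 [01101]: (1 AND NOT 1) -> 0
  row 14 [01110]: (1 AND NOT 1) -> 0
  row 15 [01111]: (1 AND NOT 1) -> 0
  row 16 [10000]: (0 AND NOT 0) -> 0
  row 17 [10001]: (0 AND NOT 0) -> 0
  row 18 [10010]: (0 AND NOT 0) -> 0
  row 19 [10011]: (0 AND NOT 0) -> 0
  row 20 [10100]: (1 AND NOT 1) -> 0
  row 21 [10101]: (1 AND NOT 1) -> 0
  row 22 [10110]: (1 AND NOT 1) -> 0
  row 23 [10111]: (1 AND NOT 1) -> 0
  row 24 [11000]: (0 AND NOT 0) -> 0
  row 25 [11001]: (0 AND NOT 0) -> 0
  row 26 [11010]: (0 AND NOT 0) -> 0
  row 27 [11011]: (0 AND NOT 0) -> 0
  row 28 [11100]: (1 AND NOT 1) -> 0
  row 29 [11101]: (1 AND NOT 1) -> 0
  row 30 [11110]: (1 AND NOT 1) -> 0
  row 31 [11111]: (1 AND NOT 1) -> 0
Full result column, 4 rows per line (a,b,c fixed per line; d,e runs 00..11 left to right):
  rows 0-3 [a,b,c=000]: 0000  = hex 0
  rows 4-7 [a,b,c=001]: 0000  = hex 0
  rows 8-11 [a,b,c=010]: 0000  = hex 0
  rows 12-15 [a,b,c=011]: 0000  = hex 0
  rows 16-19 [a,b,c=100]: 0000  = hex 0
  rows 20-23 [a,b,c=101]: 0000  = hex 0
  rows 24-27 [a,b,c=110]: 0000  = hex 0
  rows 28-31 [a,b,c=111]: 0000  = hex 0
Output column (row 0 .. row 31) = 00000000000000000000000000000000
Output column grouped in 4s = 0000 0000 0000 0000 0000 0000 0000 0000 = 0x00000000
Convert to decimal digit by digit (value = value*16 + digit):
  0 -> 0
  0*16 + 0 = 0
  0*16 + 0 = 0
  0*16 + 0 = 0
  0*16 + 0 = 0
  0*16 + 0 = 0
  0*16 + 0 = 0
  0*16 + 0 = 0
Decimal = 0

0


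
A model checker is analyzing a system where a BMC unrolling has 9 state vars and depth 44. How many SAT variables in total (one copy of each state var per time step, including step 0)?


BMC unrolls to depth k, creating one copy of each state var for steps 0..k.
Step count = 44 + 1 = 45 (steps 0 through 44)
Vars per step = 9
Total = 9 * 45 = 405

405


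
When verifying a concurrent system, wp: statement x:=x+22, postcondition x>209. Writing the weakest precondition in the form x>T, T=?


Formula: wp(x:=E, P) = P[E/x] (substitute E for x in postcondition)
Step 1: Postcondition: x>209
Step 2: Substitute x+22 for x: x+22>209
Step 3: Solve for x: x > 209-22 = 187

187


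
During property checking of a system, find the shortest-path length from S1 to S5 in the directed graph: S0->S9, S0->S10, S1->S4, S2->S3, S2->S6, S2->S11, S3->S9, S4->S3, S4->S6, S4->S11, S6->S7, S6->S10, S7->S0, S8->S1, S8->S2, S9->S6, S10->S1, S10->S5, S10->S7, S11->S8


BFS layer-by-layer from S1:
  dist 0: {S1}
  dist 1: {S4}
  dist 2: {S3, S6, S11}
  dist 3: {S7, S8, S9, S10}
  dist 4: {S0, S2, S5}
  -> S5 reached at distance 4
Shortest path length = 4

4


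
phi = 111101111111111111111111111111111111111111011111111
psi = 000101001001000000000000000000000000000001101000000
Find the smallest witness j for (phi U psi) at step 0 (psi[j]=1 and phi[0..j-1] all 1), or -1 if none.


(phi U psi) at 0: need smallest j with psi[j]=1 and phi[i]=1 for all i in [0,j).
Scan from step 0:
  step 0: phi=1, psi=0 -> continue
  step 1: phi=1, psi=0 -> continue
  step 2: phi=1, psi=0 -> continue
  step 3: psi=1 and phi held for [0,3) -> witness found
Witness step = 3

3


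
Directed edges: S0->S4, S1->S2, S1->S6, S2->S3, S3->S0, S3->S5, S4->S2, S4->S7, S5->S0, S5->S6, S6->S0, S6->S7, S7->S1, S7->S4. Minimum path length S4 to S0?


BFS layer-by-layer from S4:
  dist 0: {S4}
  dist 1: {S2, S7}
  dist 2: {S1, S3}
  dist 3: {S0, S5, S6}
  -> S0 reached at distance 3
Shortest path length = 3

3


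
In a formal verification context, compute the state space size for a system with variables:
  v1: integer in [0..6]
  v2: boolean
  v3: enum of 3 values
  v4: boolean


State space = product of domain sizes of all variables.
Domain sizes:
  v1 (integer in [0..6]): 7
  v2 (boolean): 2
  v3 (enum of 3 values): 3
  v4 (boolean): 2
Product = 7 * 2 * 3 * 2 = 84

84


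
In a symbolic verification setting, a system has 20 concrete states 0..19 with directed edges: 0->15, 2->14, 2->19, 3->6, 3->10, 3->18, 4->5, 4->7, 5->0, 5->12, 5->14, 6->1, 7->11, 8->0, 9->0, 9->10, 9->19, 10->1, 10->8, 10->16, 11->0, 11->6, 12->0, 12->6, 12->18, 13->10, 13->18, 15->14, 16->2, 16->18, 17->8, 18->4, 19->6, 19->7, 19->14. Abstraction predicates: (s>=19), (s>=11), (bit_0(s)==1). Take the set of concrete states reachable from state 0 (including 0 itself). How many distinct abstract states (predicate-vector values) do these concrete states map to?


BFS from 0:
Concrete reachable: {0, 14, 15}
Abstract via predicates (s>=19), (s>=11), (bit_0(s)==1):
  (0,0,0) <- {0}
  (0,1,0) <- {14}
  (0,1,1) <- {15}
Distinct abstract states = 3

3


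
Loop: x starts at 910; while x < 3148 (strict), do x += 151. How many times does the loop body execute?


Step 1: x goes from 910 toward 3148 by 151; the body runs while x<3148, so iterations = ceil((bound-start)/step)
Step 2: Distance=2238
Step 3: ceil(2238/151)=15

15


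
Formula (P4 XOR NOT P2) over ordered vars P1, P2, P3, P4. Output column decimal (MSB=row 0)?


Formula: (P4 XOR NOT P2) over P1, P2, P3, P4 (16 rows)
Evaluate each row (bits = P1,P2,P3,P4, MSB first):
  row 0 [0000]: (0 XOR NOT 0) -> 1
  row 1 [0001]: (1 XOR NOT 0) -> 0
  row 2 [0010]: (0 XOR NOT 0) -> 1
  row 3 [0011]: (1 XOR NOT 0) -> 0
  row 4 [0100]: (0 XOR NOT 1) -> 0
  row 5 [0101]: (1 XOR NOT 1) -> 1
  row 6 [0110]: (0 XOR NOT 1) -> 0
  row 7 [0111]: (1 XOR NOT 1) -> 1
  row 8 [1000]: (0 XOR NOT 0) -> 1
  row 9 [1001]: (1 XOR NOT 0) -> 0
  row 10 [1010]: (0 XOR NOT 0) -> 1
  row 11 [1011]: (1 XOR NOT 0) -> 0
  row 12 [1100]: (0 XOR NOT 1) -> 0
  row 13 [1101]: (1 XOR NOT 1) -> 1
  row 14 [1110]: (0 XOR NOT 1) -> 0
  row 15 [1111]: (1 XOR NOT 1) -> 1
Full result column, 4 rows per line (P1,P2 fixed per line; P3,P4 runs 00..11 left to right):
  rows 0-3 [P1,P2=00]: 1010  = hex A
  rows 4-7 [P1,P2=01]: 0101  = hex 5
  rows 8-11 [P1,P2=10]: 1010  = hex A
  rows 12-15 [P1,P2=11]: 0101  = hex 5
Output column (row 0 .. row 15) = 1010010110100101
Output column grouped in 4s = 1010 0101 1010 0101 = 0xA5A5
Convert to decimal digit by digit (value = value*16 + digit):
  A -> 10
  10*16 + 5 = 165
  165*16 + 10 (A) = 2650
  2650*16 + 5 = 42405
Decimal = 42405

42405


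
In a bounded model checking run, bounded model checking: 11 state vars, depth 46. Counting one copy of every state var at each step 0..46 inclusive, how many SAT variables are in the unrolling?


BMC unrolls to depth k, creating one copy of each state var for steps 0..k.
Step count = 46 + 1 = 47 (steps 0 through 46)
Vars per step = 11
Total = 11 * 47 = 517

517


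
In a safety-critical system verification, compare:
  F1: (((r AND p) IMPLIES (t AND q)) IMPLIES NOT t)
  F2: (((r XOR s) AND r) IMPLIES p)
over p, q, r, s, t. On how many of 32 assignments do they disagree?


F1 = (((r AND p) IMPLIES (t AND q)) IMPLIES NOT t)
F2 = (((r XOR s) AND r) IMPLIES p)
Evaluate both on each of 32 rows (bits = p,q,r,s,t):
  row 0 [00000]: F1=1 F2=1 -> 0
  row 1 [00001]: F1=0 F2=1 (differ) -> 1
  row 2 [00010]: F1=1 F2=1 -> 0
  row 3 [00011]: F1=0 F2=1 (differ) -> 1
  row 4 [00100]: F1=1 F2=0 (differ) -> 1
  row 5 [00101]: F1=0 F2=0 -> 0
  row 6 [00110]: F1=1 F2=1 -> 0
  row 7 [00111]: F1=0 F2=1 (differ) -> 1
  row 8 [01000]: F1=1 F2=1 -> 0
  row 9 [01001]: F1=0 F2=1 (differ) -> 1
  row 10 [01010]: F1=1 F2=1 -> 0
  row 11 [01011]: F1=0 F2=1 (differ) -> 1
  row 12 [01100]: F1=1 F2=0 (differ) -> 1
  row 13 [01101]: F1=0 F2=0 -> 0
  row 14 [01110]: F1=1 F2=1 -> 0
  row 15 [01111]: F1=0 F2=1 (differ) -> 1
  row 16 [10000]: F1=1 F2=1 -> 0
  row 17 [10001]: F1=0 F2=1 (differ) -> 1
  row 18 [10010]: F1=1 F2=1 -> 0
  row 19 [10011]: F1=0 F2=1 (differ) -> 1
  row 20 [10100]: F1=1 F2=1 -> 0
  row 21 [10101]: F1=1 F2=1 -> 0
  row 22 [10110]: F1=1 F2=1 -> 0
  row 23 [10111]: F1=1 F2=1 -> 0
  row 24 [11000]: F1=1 F2=1 -> 0
  row 25 [11001]: F1=0 F2=1 (differ) -> 1
  row 26 [11010]: F1=1 F2=1 -> 0
  row 27 [11011]: F1=0 F2=1 (differ) -> 1
  row 28 [11100]: F1=1 F2=1 -> 0
  row 29 [11101]: F1=0 F2=1 (differ) -> 1
  row 30 [11110]: F1=1 F2=1 -> 0
  row 31 [11111]: F1=0 F2=1 (differ) -> 1
Full result column, 8 rows per line (p,q fixed per line; r,s,t runs 000..111 left to right):
  rows 0-7 [p,q=00]: 01011001  (ones: 4)
  rows 8-15 [p,q=01]: 01011001  (ones: 4)
  rows 16-23 [p,q=10]: 01010000  (ones: 2)
  rows 24-31 [p,q=11]: 01010101  (ones: 4)
Disagreements = 4+4+2+4 = 14

14


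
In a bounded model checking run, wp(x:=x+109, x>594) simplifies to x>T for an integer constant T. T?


Formula: wp(x:=E, P) = P[E/x] (substitute E for x in postcondition)
Step 1: Postcondition: x>594
Step 2: Substitute x+109 for x: x+109>594
Step 3: Solve for x: x > 594-109 = 485

485


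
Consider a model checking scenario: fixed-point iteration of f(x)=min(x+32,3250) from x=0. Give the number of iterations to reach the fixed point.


Step 1: x=0, cap=3250, increment=32
Step 2: x grows by 32 each step until capped at 3250; fixed point is x=3250
Step 3: iterations = ceil(3250/32) = 102

102


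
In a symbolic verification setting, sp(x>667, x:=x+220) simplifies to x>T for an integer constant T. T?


Formula: sp(P, x:=E) = exists old_x. (x = E[old_x/x]) AND P[old_x/x] (old_x is the value of x before the assignment; eliminate old_x by solving x = E[old_x/x] for old_x)
Step 1: Precondition P: x>667, i.e. old_x > 667
Step 2: Assignment gives x = old_x + 220, so old_x = x - 220
Step 3: Substitute into P: x - 220 > 667
Step 4: Simplify: x > 667+220 = 887

887


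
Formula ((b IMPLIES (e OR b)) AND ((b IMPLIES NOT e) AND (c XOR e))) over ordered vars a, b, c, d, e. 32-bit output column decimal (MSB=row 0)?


Formula: ((b IMPLIES (e OR b)) AND ((b IMPLIES NOT e) AND (c XOR e))) over a, b, c, d, e (32 rows)
Evaluate each row (bits = a,b,c,d,e, MSB first):
  row 0 [00000]: ((0 IMPLIES (0 OR 0)) AND ((0 IMPLIES NOT 0) AND (0 XOR 0))) -> 0
  row 1 [00001]: ((0 IMPLIES (1 OR 0)) AND ((0 IMPLIES NOT 1) AND (0 XOR 1))) -> 1
  row 2 [00010]: ((0 IMPLIES (0 OR 0)) AND ((0 IMPLIES NOT 0) AND (0 XOR 0))) -> 0
  row 3 [00011]: ((0 IMPLIES (1 OR 0)) AND ((0 IMPLIES NOT 1) AND (0 XOR 1))) -> 1
  row 4 [00100]: ((0 IMPLIES (0 OR 0)) AND ((0 IMPLIES NOT 0) AND (1 XOR 0))) -> 1
  row 5 [00101]: ((0 IMPLIES (1 OR 0)) AND ((0 IMPLIES NOT 1) AND (1 XOR 1))) -> 0
  row 6 [00110]: ((0 IMPLIES (0 OR 0)) AND ((0 IMPLIES NOT 0) AND (1 XOR 0))) -> 1
  row 7 [00111]: ((0 IMPLIES (1 OR 0)) AND ((0 IMPLIES NOT 1) AND (1 XOR 1))) -> 0
  row 8 [01000]: ((1 IMPLIES (0 OR 1)) AND ((1 IMPLIES NOT 0) AND (0 XOR 0))) -> 0
  row 9 [01001]: ((1 IMPLIES (1 OR 1)) AND ((1 IMPLIES NOT 1) AND (0 XOR 1))) -> 0
  row 10 [01010]: ((1 IMPLIES (0 OR 1)) AND ((1 IMPLIES NOT 0) AND (0 XOR 0))) -> 0
  row 11 [01011]: ((1 IMPLIES (1 OR 1)) AND ((1 IMPLIES NOT 1) AND (0 XOR 1))) -> 0
  row 12 [01100]: ((1 IMPLIES (0 OR 1)) AND ((1 IMPLIES NOT 0) AND (1 XOR 0))) -> 1
  row 13 [01101]: ((1 IMPLIES (1 OR 1)) AND ((1 IMPLIES NOT 1) AND (1 XOR 1))) -> 0
  row 14 [01110]: ((1 IMPLIES (0 OR 1)) AND ((1 IMPLIES NOT 0) AND (1 XOR 0))) -> 1
  row 15 [01111]: ((1 IMPLIES (1 OR 1)) AND ((1 IMPLIES NOT 1) AND (1 XOR 1))) -> 0
  row 16 [10000]: ((0 IMPLIES (0 OR 0)) AND ((0 IMPLIES NOT 0) AND (0 XOR 0))) -> 0
  row 17 [10001]: ((0 IMPLIES (1 OR 0)) AND ((0 IMPLIES NOT 1) AND (0 XOR 1))) -> 1
  row 18 [10010]: ((0 IMPLIES (0 OR 0)) AND ((0 IMPLIES NOT 0) AND (0 XOR 0))) -> 0
  row 19 [10011]: ((0 IMPLIES (1 OR 0)) AND ((0 IMPLIES NOT 1) AND (0 XOR 1))) -> 1
  row 20 [10100]: ((0 IMPLIES (0 OR 0)) AND ((0 IMPLIES NOT 0) AND (1 XOR 0))) -> 1
  row 21 [10101]: ((0 IMPLIES (1 OR 0)) AND ((0 IMPLIES NOT 1) AND (1 XOR 1))) -> 0
  row 22 [10110]: ((0 IMPLIES (0 OR 0)) AND ((0 IMPLIES NOT 0) AND (1 XOR 0))) -> 1
  row 23 [10111]: ((0 IMPLIES (1 OR 0)) AND ((0 IMPLIES NOT 1) AND (1 XOR 1))) -> 0
  row 24 [11000]: ((1 IMPLIES (0 OR 1)) AND ((1 IMPLIES NOT 0) AND (0 XOR 0))) -> 0
  row 25 [11001]: ((1 IMPLIES (1 OR 1)) AND ((1 IMPLIES NOT 1) AND (0 XOR 1))) -> 0
  row 26 [11010]: ((1 IMPLIES (0 OR 1)) AND ((1 IMPLIES NOT 0) AND (0 XOR 0))) -> 0
  row 27 [11011]: ((1 IMPLIES (1 OR 1)) AND ((1 IMPLIES NOT 1) AND (0 XOR 1))) -> 0
  row 28 [11100]: ((1 IMPLIES (0 OR 1)) AND ((1 IMPLIES NOT 0) AND (1 XOR 0))) -> 1
  row 29 [11101]: ((1 IMPLIES (1 OR 1)) AND ((1 IMPLIES NOT 1) AND (1 XOR 1))) -> 0
  row 30 [11110]: ((1 IMPLIES (0 OR 1)) AND ((1 IMPLIES NOT 0) AND (1 XOR 0))) -> 1
  row 31 [11111]: ((1 IMPLIES (1 OR 1)) AND ((1 IMPLIES NOT 1) AND (1 XOR 1))) -> 0
Full result column, 4 rows per line (a,b,c fixed per line; d,e runs 00..11 left to right):
  rows 0-3 [a,b,c=000]: 0101  = hex 5
  rows 4-7 [a,b,c=001]: 1010  = hex A
  rows 8-11 [a,b,c=010]: 0000  = hex 0
  rows 12-15 [a,b,c=011]: 1010  = hex A
  rows 16-19 [a,b,c=100]: 0101  = hex 5
  rows 20-23 [a,b,c=101]: 1010  = hex A
  rows 24-27 [a,b,c=110]: 0000  = hex 0
  rows 28-31 [a,b,c=111]: 1010  = hex A
Output column (row 0 .. row 31) = 01011010000010100101101000001010
Output column grouped in 4s = 0101 1010 0000 1010 0101 1010 0000 1010 = 0x5A0A5A0A
Convert to decimal digit by digit (value = value*16 + digit):
  5 -> 5
  5*16 + 10 (A) = 90
  90*16 + 0 = 1440
  1440*16 + 10 (A) = 23050
  23050*16 + 5 = 368805
  368805*16 + 10 (A) = 5900890
  5900890*16 + 0 = 94414240
  94414240*16 + 10 (A) = 1510627850
Decimal = 1510627850

1510627850


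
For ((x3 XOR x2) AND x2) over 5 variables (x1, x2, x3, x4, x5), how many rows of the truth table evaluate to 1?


Formula: ((x3 XOR x2) AND x2) over 5 vars (32 rows)
Evaluate each row (x1, x2, x3, x4, x5 as bits, MSB first):
  row 0 [00000]: ((0 XOR 0) AND 0) -> 0
  row 1 [00001]: ((0 XOR 0) AND 0) -> 0
  row 2 [00010]: ((0 XOR 0) AND 0) -> 0
  row 3 [00011]: ((0 XOR 0) AND 0) -> 0
  row 4 [00100]: ((1 XOR 0) AND 0) -> 0
  row 5 [00101]: ((1 XOR 0) AND 0) -> 0
  row 6 [00110]: ((1 XOR 0) AND 0) -> 0
  row 7 [00111]: ((1 XOR 0) AND 0) -> 0
  row 8 [01000]: ((0 XOR 1) AND 1) -> 1
  row 9 [01001]: ((0 XOR 1) AND 1) -> 1
  row 10 [01010]: ((0 XOR 1) AND 1) -> 1
  row 11 [01011]: ((0 XOR 1) AND 1) -> 1
  row 12 [01100]: ((1 XOR 1) AND 1) -> 0
  row 13 [01101]: ((1 XOR 1) AND 1) -> 0
  row 14 [01110]: ((1 XOR 1) AND 1) -> 0
  row 15 [01111]: ((1 XOR 1) AND 1) -> 0
  row 16 [10000]: ((0 XOR 0) AND 0) -> 0
  row 17 [10001]: ((0 XOR 0) AND 0) -> 0
  row 18 [10010]: ((0 XOR 0) AND 0) -> 0
  row 19 [10011]: ((0 XOR 0) AND 0) -> 0
  row 20 [10100]: ((1 XOR 0) AND 0) -> 0
  row 21 [10101]: ((1 XOR 0) AND 0) -> 0
  row 22 [10110]: ((1 XOR 0) AND 0) -> 0
  row 23 [10111]: ((1 XOR 0) AND 0) -> 0
  row 24 [11000]: ((0 XOR 1) AND 1) -> 1
  row 25 [11001]: ((0 XOR 1) AND 1) -> 1
  row 26 [11010]: ((0 XOR 1) AND 1) -> 1
  row 27 [11011]: ((0 XOR 1) AND 1) -> 1
  row 28 [11100]: ((1 XOR 1) AND 1) -> 0
  row 29 [11101]: ((1 XOR 1) AND 1) -> 0
  row 30 [11110]: ((1 XOR 1) AND 1) -> 0
  row 31 [11111]: ((1 XOR 1) AND 1) -> 0
Full result column, 8 rows per line (x1,x2 fixed per line; x3,x4,x5 runs 000..111 left to right):
  rows 0-7 [x1,x2=00]: 00000000  (ones: 0)
  rows 8-15 [x1,x2=01]: 11110000  (ones: 4)
  rows 16-23 [x1,x2=10]: 00000000  (ones: 0)
  rows 24-31 [x1,x2=11]: 11110000  (ones: 4)
Count of 1-rows = 0+4+0+4 = 8

8


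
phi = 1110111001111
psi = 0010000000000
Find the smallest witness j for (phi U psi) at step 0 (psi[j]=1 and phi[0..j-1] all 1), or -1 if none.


(phi U psi) at 0: need smallest j with psi[j]=1 and phi[i]=1 for all i in [0,j).
Scan from step 0:
  step 0: phi=1, psi=0 -> continue
  step 1: phi=1, psi=0 -> continue
  step 2: psi=1 and phi held for [0,2) -> witness found
Witness step = 2

2


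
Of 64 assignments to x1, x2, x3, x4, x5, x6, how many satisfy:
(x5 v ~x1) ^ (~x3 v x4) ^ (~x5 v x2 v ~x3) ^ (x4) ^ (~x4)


CNF with 5 clauses over 6 vars (64 assignments).
An assignment satisfies CNF iff every clause has >=1 true literal.
Check each row (bits = x1,x2,x3,x4,x5,x6; clause T/F shown):
  row 0 [000000]: clauses=TTTFT -> 0
  row 1 [000001]: clauses=TTTFT -> 0
  row 2 [000010]: clauses=TTTFT -> 0
  row 3 [000011]: clauses=TTTFT -> 0
  row 4 [000100]: clauses=TTTTF -> 0
  (every remaining row is evaluated the same way; all 64 results are listed next)
Full result column, 8 rows per line (x1,x2,x3 fixed per line; x4,x5,x6 runs 000..111 left to right):
  rows 0-7 [x1,x2,x3=000]: 00000000  (ones: 0)
  rows 8-15 [x1,x2,x3=001]: 00000000  (ones: 0)
  rows 16-23 [x1,x2,x3=010]: 00000000  (ones: 0)
  rows 24-31 [x1,x2,x3=011]: 00000000  (ones: 0)
  rows 32-39 [x1,x2,x3=100]: 00000000  (ones: 0)
  rows 40-47 [x1,x2,x3=101]: 00000000  (ones: 0)
  rows 48-55 [x1,x2,x3=110]: 00000000  (ones: 0)
  rows 56-63 [x1,x2,x3=111]: 00000000  (ones: 0)
Satisfying assignments = 0+0+0+0+0+0+0+0 = 0

0


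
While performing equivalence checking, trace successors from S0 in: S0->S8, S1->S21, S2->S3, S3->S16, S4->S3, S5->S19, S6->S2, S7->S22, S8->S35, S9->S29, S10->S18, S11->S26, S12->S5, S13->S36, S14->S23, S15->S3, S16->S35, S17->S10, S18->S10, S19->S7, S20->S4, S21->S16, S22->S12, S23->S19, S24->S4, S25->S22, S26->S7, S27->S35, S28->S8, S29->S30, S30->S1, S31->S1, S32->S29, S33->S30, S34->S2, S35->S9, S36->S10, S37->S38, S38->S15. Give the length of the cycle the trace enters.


Trace from S0 until a state repeats:
  S0 -> S8 -> S35 -> S9 -> S29 -> S30 -> S1 -> S21 -> S16 -> S35
S35 first seen at step 2, revisited at step 9.
Cycle length = 9 - 2 = 7

7


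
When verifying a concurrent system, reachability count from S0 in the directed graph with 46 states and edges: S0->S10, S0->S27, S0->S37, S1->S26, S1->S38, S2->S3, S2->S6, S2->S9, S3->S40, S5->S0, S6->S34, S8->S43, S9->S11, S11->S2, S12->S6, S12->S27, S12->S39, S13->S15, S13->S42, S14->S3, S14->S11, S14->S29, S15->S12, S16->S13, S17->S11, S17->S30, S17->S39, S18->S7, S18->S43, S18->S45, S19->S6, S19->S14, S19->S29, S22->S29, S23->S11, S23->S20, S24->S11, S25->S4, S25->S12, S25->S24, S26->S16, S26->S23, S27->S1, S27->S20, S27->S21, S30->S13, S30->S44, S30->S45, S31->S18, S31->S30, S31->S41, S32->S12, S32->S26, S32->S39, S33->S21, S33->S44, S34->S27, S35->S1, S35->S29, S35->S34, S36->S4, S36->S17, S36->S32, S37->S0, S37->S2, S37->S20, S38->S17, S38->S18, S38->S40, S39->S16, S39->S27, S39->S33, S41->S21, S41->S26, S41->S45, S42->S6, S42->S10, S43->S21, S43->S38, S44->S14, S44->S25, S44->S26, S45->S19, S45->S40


BFS from S0:
  layer 0: {S0}
  layer 1: {S10, S27, S37}
  layer 2: {S1, S2, S20, S21}
  layer 3: {S3, S6, S9, S26, S38}
  layer 4: {S11, S16, S17, S18, S23, S34, S40}
  layer 5: {S7, S13, S30, S39, S43, S45}
  layer 6: {S15, S19, S33, S42, S44}
  layer 7: {S12, S14, S25, S29}
  layer 8: {S4, S24}
Reachable set: {S0, S1, S2, S3, S4, S6, S7, S9, S10, S11, S12, S13, S14, S15, S16, S17, S18, S19, S20, S21, S23, S24, S25, S26, S27, S29, S30, S33, S34, S37, S38, S39, S40, S42, S43, S44, S45}
Count = 37

37


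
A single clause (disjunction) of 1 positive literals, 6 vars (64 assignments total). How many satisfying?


Step 1: Total=2^6=64
Step 2: Unsat when all 1 false: 2^5=32
Step 3: Sat=64-32=32

32


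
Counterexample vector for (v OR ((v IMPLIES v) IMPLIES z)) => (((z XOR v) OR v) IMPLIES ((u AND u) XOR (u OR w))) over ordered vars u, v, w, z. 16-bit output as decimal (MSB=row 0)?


F1 = (v OR ((v IMPLIES v) IMPLIES z))
F2 = (((z XOR v) OR v) IMPLIES ((u AND u) XOR (u OR w)))
Counterexample to F1=>F2 is where F1=1 and F2=0.
Evaluate each row (bits = u,v,w,z, MSB first):
  row 0 [0000]: F1=0 F2=1 -> F1&~F2 -> 0
  row 1 [0001]: F1=1 F2=0 -> F1&~F2 -> 1
  row 2 [0010]: F1=0 F2=1 -> F1&~F2 -> 0
  row 3 [0011]: F1=1 F2=1 -> F1&~F2 -> 0
  row 4 [0100]: F1=1 F2=0 -> F1&~F2 -> 1
  row 5 [0101]: F1=1 F2=0 -> F1&~F2 -> 1
  row 6 [0110]: F1=1 F2=1 -> F1&~F2 -> 0
  row 7 [0111]: F1=1 F2=1 -> F1&~F2 -> 0
  row 8 [1000]: F1=0 F2=1 -> F1&~F2 -> 0
  row 9 [1001]: F1=1 F2=0 -> F1&~F2 -> 1
  row 10 [1010]: F1=0 F2=1 -> F1&~F2 -> 0
  row 11 [1011]: F1=1 F2=0 -> F1&~F2 -> 1
  row 12 [1100]: F1=1 F2=0 -> F1&~F2 -> 1
  row 13 [1101]: F1=1 F2=0 -> F1&~F2 -> 1
  row 14 [1110]: F1=1 F2=0 -> F1&~F2 -> 1
  row 15 [1111]: F1=1 F2=0 -> F1&~F2 -> 1
Full result column, 4 rows per line (u,v fixed per line; w,z runs 00..11 left to right):
  rows 0-3 [u,v=00]: 0100  = hex 4
  rows 4-7 [u,v=01]: 1100  = hex C
  rows 8-11 [u,v=10]: 0101  = hex 5
  rows 12-15 [u,v=11]: 1111  = hex F
Counterexample vector (row 0 .. row 15) = 0100110001011111
Output column grouped in 4s = 0100 1100 0101 1111 = 0x4C5F
Convert to decimal digit by digit (value = value*16 + digit):
  4 -> 4
  4*16 + 12 (C) = 76
  76*16 + 5 = 1221
  1221*16 + 15 (F) = 19551
Decimal = 19551

19551


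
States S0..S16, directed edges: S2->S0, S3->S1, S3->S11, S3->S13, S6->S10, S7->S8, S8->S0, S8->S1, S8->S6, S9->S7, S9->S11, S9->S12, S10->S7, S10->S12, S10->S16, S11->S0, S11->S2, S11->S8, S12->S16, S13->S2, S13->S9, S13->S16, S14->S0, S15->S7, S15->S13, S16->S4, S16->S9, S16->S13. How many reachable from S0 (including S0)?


BFS from S0:
  layer 0: {S0}
Reachable set: {S0}
Count = 1

1


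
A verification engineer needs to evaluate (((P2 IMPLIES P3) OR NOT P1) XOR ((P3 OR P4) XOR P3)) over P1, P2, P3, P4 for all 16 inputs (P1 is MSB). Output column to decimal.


Formula: (((P2 IMPLIES P3) OR NOT P1) XOR ((P3 OR P4) XOR P3)) over P1, P2, P3, P4 (16 rows)
Evaluate each row (bits = P1,P2,P3,P4, MSB first):
  row 0 [0000]: (((0 IMPLIES 0) OR NOT 0) XOR ((0 OR 0) XOR 0)) -> 1
  row 1 [0001]: (((0 IMPLIES 0) OR NOT 0) XOR ((0 OR 1) XOR 0)) -> 0
  row 2 [0010]: (((0 IMPLIES 1) OR NOT 0) XOR ((1 OR 0) XOR 1)) -> 1
  row 3 [0011]: (((0 IMPLIES 1) OR NOT 0) XOR ((1 OR 1) XOR 1)) -> 1
  row 4 [0100]: (((1 IMPLIES 0) OR NOT 0) XOR ((0 OR 0) XOR 0)) -> 1
  row 5 [0101]: (((1 IMPLIES 0) OR NOT 0) XOR ((0 OR 1) XOR 0)) -> 0
  row 6 [0110]: (((1 IMPLIES 1) OR NOT 0) XOR ((1 OR 0) XOR 1)) -> 1
  row 7 [0111]: (((1 IMPLIES 1) OR NOT 0) XOR ((1 OR 1) XOR 1)) -> 1
  row 8 [1000]: (((0 IMPLIES 0) OR NOT 1) XOR ((0 OR 0) XOR 0)) -> 1
  row 9 [1001]: (((0 IMPLIES 0) OR NOT 1) XOR ((0 OR 1) XOR 0)) -> 0
  row 10 [1010]: (((0 IMPLIES 1) OR NOT 1) XOR ((1 OR 0) XOR 1)) -> 1
  row 11 [1011]: (((0 IMPLIES 1) OR NOT 1) XOR ((1 OR 1) XOR 1)) -> 1
  row 12 [1100]: (((1 IMPLIES 0) OR NOT 1) XOR ((0 OR 0) XOR 0)) -> 0
  row 13 [1101]: (((1 IMPLIES 0) OR NOT 1) XOR ((0 OR 1) XOR 0)) -> 1
  row 14 [1110]: (((1 IMPLIES 1) OR NOT 1) XOR ((1 OR 0) XOR 1)) -> 1
  row 15 [1111]: (((1 IMPLIES 1) OR NOT 1) XOR ((1 OR 1) XOR 1)) -> 1
Full result column, 4 rows per line (P1,P2 fixed per line; P3,P4 runs 00..11 left to right):
  rows 0-3 [P1,P2=00]: 1011  = hex B
  rows 4-7 [P1,P2=01]: 1011  = hex B
  rows 8-11 [P1,P2=10]: 1011  = hex B
  rows 12-15 [P1,P2=11]: 0111  = hex 7
Output column (row 0 .. row 15) = 1011101110110111
Output column grouped in 4s = 1011 1011 1011 0111 = 0xBBB7
Convert to decimal digit by digit (value = value*16 + digit):
  B -> 11
  11*16 + 11 (B) = 187
  187*16 + 11 (B) = 3003
  3003*16 + 7 = 48055
Decimal = 48055

48055


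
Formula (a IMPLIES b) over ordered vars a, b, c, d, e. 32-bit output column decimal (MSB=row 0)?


Formula: (a IMPLIES b) over a, b, c, d, e (32 rows)
Evaluate each row (bits = a,b,c,d,e, MSB first):
  row 0 [00000]: (0 IMPLIES 0) -> 1
  row 1 [00001]: (0 IMPLIES 0) -> 1
  row 2 [00010]: (0 IMPLIES 0) -> 1
  row 3 [00011]: (0 IMPLIES 0) -> 1
  row 4 [00100]: (0 IMPLIES 0) -> 1
  row 5 [00101]: (0 IMPLIES 0) -> 1
  row 6 [00110]: (0 IMPLIES 0) -> 1
  row 7 [00111]: (0 IMPLIES 0) -> 1
  row 8 [01000]: (0 IMPLIES 1) -> 1
  row 9 [01001]: (0 IMPLIES 1) -> 1
  row 10 [01010]: (0 IMPLIES 1) -> 1
  row 11 [01011]: (0 IMPLIES 1) -> 1
  row 12 [01100]: (0 IMPLIES 1) -> 1
  row 13 [01101]: (0 IMPLIES 1) -> 1
  row 14 [01110]: (0 IMPLIES 1) -> 1
  row 15 [01111]: (0 IMPLIES 1) -> 1
  row 16 [10000]: (1 IMPLIES 0) -> 0
  row 17 [10001]: (1 IMPLIES 0) -> 0
  row 18 [10010]: (1 IMPLIES 0) -> 0
  row 19 [10011]: (1 IMPLIES 0) -> 0
  row 20 [10100]: (1 IMPLIES 0) -> 0
  row 21 [10101]: (1 IMPLIES 0) -> 0
  row 22 [10110]: (1 IMPLIES 0) -> 0
  row 23 [10111]: (1 IMPLIES 0) -> 0
  row 24 [11000]: (1 IMPLIES 1) -> 1
  row 25 [11001]: (1 IMPLIES 1) -> 1
  row 26 [11010]: (1 IMPLIES 1) -> 1
  row 27 [11011]: (1 IMPLIES 1) -> 1
  row 28 [11100]: (1 IMPLIES 1) -> 1
  row 29 [11101]: (1 IMPLIES 1) -> 1
  row 30 [11110]: (1 IMPLIES 1) -> 1
  row 31 [11111]: (1 IMPLIES 1) -> 1
Full result column, 4 rows per line (a,b,c fixed per line; d,e runs 00..11 left to right):
  rows 0-3 [a,b,c=000]: 1111  = hex F
  rows 4-7 [a,b,c=001]: 1111  = hex F
  rows 8-11 [a,b,c=010]: 1111  = hex F
  rows 12-15 [a,b,c=011]: 1111  = hex F
  rows 16-19 [a,b,c=100]: 0000  = hex 0
  rows 20-23 [a,b,c=101]: 0000  = hex 0
  rows 24-27 [a,b,c=110]: 1111  = hex F
  rows 28-31 [a,b,c=111]: 1111  = hex F
Output column (row 0 .. row 31) = 11111111111111110000000011111111
Output column grouped in 4s = 1111 1111 1111 1111 0000 0000 1111 1111 = 0xFFFF00FF
Convert to decimal digit by digit (value = value*16 + digit):
  F -> 15
  15*16 + 15 (F) = 255
  255*16 + 15 (F) = 4095
  4095*16 + 15 (F) = 65535
  65535*16 + 0 = 1048560
  1048560*16 + 0 = 16776960
  16776960*16 + 15 (F) = 268431375
  268431375*16 + 15 (F) = 4294902015
Decimal = 4294902015

4294902015


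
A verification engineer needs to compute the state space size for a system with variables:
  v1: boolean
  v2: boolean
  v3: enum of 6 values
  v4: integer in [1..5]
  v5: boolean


State space = product of domain sizes of all variables.
Domain sizes:
  v1 (boolean): 2
  v2 (boolean): 2
  v3 (enum of 6 values): 6
  v4 (integer in [1..5]): 5
  v5 (boolean): 2
Product = 2 * 2 * 6 * 5 * 2 = 240

240


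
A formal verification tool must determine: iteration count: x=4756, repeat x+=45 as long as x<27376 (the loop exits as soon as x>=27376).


Step 1: x goes from 4756 toward 27376 by 45; the body runs while x<27376, so iterations = ceil((bound-start)/step)
Step 2: Distance=22620
Step 3: ceil(22620/45)=503

503


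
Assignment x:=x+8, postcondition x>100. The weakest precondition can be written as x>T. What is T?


Formula: wp(x:=E, P) = P[E/x] (substitute E for x in postcondition)
Step 1: Postcondition: x>100
Step 2: Substitute x+8 for x: x+8>100
Step 3: Solve for x: x > 100-8 = 92

92


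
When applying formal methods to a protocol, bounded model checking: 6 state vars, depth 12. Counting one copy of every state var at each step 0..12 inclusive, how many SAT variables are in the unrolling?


BMC unrolls to depth k, creating one copy of each state var for steps 0..k.
Step count = 12 + 1 = 13 (steps 0 through 12)
Vars per step = 6
Total = 6 * 13 = 78

78


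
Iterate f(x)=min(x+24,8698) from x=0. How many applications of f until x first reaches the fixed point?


Step 1: x=0, cap=8698, increment=24
Step 2: x grows by 24 each step until capped at 8698; fixed point is x=8698
Step 3: iterations = ceil(8698/24) = 363

363


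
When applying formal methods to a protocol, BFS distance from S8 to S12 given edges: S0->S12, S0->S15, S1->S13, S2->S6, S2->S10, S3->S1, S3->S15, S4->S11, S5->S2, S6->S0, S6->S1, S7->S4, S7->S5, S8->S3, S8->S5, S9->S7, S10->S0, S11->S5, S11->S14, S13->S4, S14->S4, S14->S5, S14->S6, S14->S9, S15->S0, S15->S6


BFS layer-by-layer from S8:
  dist 0: {S8}
  dist 1: {S3, S5}
  dist 2: {S1, S2, S15}
  dist 3: {S0, S6, S10, S13}
  dist 4: {S4, S12}
  -> S12 reached at distance 4
Shortest path length = 4

4


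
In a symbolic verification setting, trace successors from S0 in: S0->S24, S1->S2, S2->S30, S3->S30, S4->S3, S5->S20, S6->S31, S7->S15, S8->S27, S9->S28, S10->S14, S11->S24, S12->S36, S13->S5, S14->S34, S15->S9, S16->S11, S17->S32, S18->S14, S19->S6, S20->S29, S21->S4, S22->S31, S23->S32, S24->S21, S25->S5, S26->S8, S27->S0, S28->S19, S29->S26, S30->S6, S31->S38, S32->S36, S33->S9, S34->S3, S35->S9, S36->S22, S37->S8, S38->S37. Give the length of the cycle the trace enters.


Trace from S0 until a state repeats:
  S0 -> S24 -> S21 -> S4 -> S3 -> S30 -> S6 -> S31 -> S38 -> S37 -> S8 -> S27 -> S0
S0 first seen at step 0, revisited at step 12.
Cycle length = 12 - 0 = 12

12


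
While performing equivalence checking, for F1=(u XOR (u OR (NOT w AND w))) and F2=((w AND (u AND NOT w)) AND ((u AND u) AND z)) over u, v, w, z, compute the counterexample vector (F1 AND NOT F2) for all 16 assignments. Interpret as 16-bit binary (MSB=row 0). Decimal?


F1 = (u XOR (u OR (NOT w AND w)))
F2 = ((w AND (u AND NOT w)) AND ((u AND u) AND z))
Counterexample to F1=>F2 is where F1=1 and F2=0.
Evaluate each row (bits = u,v,w,z, MSB first):
  row 0 [0000]: F1=0 F2=0 -> F1&~F2 -> 0
  row 1 [0001]: F1=0 F2=0 -> F1&~F2 -> 0
  row 2 [0010]: F1=0 F2=0 -> F1&~F2 -> 0
  row 3 [0011]: F1=0 F2=0 -> F1&~F2 -> 0
  row 4 [0100]: F1=0 F2=0 -> F1&~F2 -> 0
  row 5 [0101]: F1=0 F2=0 -> F1&~F2 -> 0
  row 6 [0110]: F1=0 F2=0 -> F1&~F2 -> 0
  row 7 [0111]: F1=0 F2=0 -> F1&~F2 -> 0
  row 8 [1000]: F1=0 F2=0 -> F1&~F2 -> 0
  row 9 [1001]: F1=0 F2=0 -> F1&~F2 -> 0
  row 10 [1010]: F1=0 F2=0 -> F1&~F2 -> 0
  row 11 [1011]: F1=0 F2=0 -> F1&~F2 -> 0
  row 12 [1100]: F1=0 F2=0 -> F1&~F2 -> 0
  row 13 [1101]: F1=0 F2=0 -> F1&~F2 -> 0
  row 14 [1110]: F1=0 F2=0 -> F1&~F2 -> 0
  row 15 [1111]: F1=0 F2=0 -> F1&~F2 -> 0
Full result column, 4 rows per line (u,v fixed per line; w,z runs 00..11 left to right):
  rows 0-3 [u,v=00]: 0000  = hex 0
  rows 4-7 [u,v=01]: 0000  = hex 0
  rows 8-11 [u,v=10]: 0000  = hex 0
  rows 12-15 [u,v=11]: 0000  = hex 0
Counterexample vector (row 0 .. row 15) = 0000000000000000
Output column grouped in 4s = 0000 0000 0000 0000 = 0x0000
Convert to decimal digit by digit (value = value*16 + digit):
  0 -> 0
  0*16 + 0 = 0
  0*16 + 0 = 0
  0*16 + 0 = 0
Decimal = 0

0


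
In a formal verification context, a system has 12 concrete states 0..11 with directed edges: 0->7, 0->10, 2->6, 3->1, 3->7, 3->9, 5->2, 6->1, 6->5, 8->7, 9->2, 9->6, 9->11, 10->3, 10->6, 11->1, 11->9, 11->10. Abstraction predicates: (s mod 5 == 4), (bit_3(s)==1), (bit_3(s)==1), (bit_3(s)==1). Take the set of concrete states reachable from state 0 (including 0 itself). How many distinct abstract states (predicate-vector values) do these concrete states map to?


BFS from 0:
Concrete reachable: {0, 1, 2, 3, 5, 6, 7, 9, 10, 11}
Abstract via predicates (s mod 5 == 4), (bit_3(s)==1), (bit_3(s)==1), (bit_3(s)==1):
  (0,0,0,0) <- {0, 1, 2, 3, 5, 6, 7}
  (0,1,1,1) <- {10, 11}
  (1,1,1,1) <- {9}
Distinct abstract states = 3

3


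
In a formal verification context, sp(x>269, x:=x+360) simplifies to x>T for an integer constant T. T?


Formula: sp(P, x:=E) = exists old_x. (x = E[old_x/x]) AND P[old_x/x] (old_x is the value of x before the assignment; eliminate old_x by solving x = E[old_x/x] for old_x)
Step 1: Precondition P: x>269, i.e. old_x > 269
Step 2: Assignment gives x = old_x + 360, so old_x = x - 360
Step 3: Substitute into P: x - 360 > 269
Step 4: Simplify: x > 269+360 = 629

629


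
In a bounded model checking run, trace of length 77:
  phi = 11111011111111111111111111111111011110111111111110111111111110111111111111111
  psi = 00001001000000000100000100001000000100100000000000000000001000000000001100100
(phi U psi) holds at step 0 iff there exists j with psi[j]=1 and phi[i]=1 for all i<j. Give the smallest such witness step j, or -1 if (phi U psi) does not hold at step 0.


(phi U psi) at 0: need smallest j with psi[j]=1 and phi[i]=1 for all i in [0,j).
Scan from step 0:
  step 0: phi=1, psi=0 -> continue
  step 1: phi=1, psi=0 -> continue
  step 2: phi=1, psi=0 -> continue
  step 3: phi=1, psi=0 -> continue
  step 4: psi=1 and phi held for [0,4) -> witness found
Witness step = 4

4


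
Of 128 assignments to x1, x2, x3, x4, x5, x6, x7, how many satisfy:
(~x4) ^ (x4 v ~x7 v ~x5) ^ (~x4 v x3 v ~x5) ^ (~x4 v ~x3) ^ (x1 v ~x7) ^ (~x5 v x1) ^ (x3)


CNF with 7 clauses over 7 vars (128 assignments).
An assignment satisfies CNF iff every clause has >=1 true literal.
Check each row (bits = x1,x2,x3,x4,x5,x6,x7; clause T/F shown):
  row 0 [0000000]: clauses=TTTTTTF -> 0
  row 1 [0000001]: clauses=TTTTFTF -> 0
  row 2 [0000010]: clauses=TTTTTTF -> 0
  row 3 [0000011]: clauses=TTTTFTF -> 0
  row 4 [0000100]: clauses=TTTTTFF -> 0
  (every remaining row is evaluated the same way; all 128 results are listed next)
Full result column, 8 rows per line (x1,x2,x3,x4 fixed per line; x5,x6,x7 runs 000..111 left to right):
  rows 0-7 [x1,x2,x3,x4=0000]: 00000000  (ones: 0)
  rows 8-15 [x1,x2,x3,x4=0001]: 00000000  (ones: 0)
  rows 16-23 [x1,x2,x3,x4=0010]: 10100000  (ones: 2)
  rows 24-31 [x1,x2,x3,x4=0011]: 00000000  (ones: 0)
  rows 32-39 [x1,x2,x3,x4=0100]: 00000000  (ones: 0)
  rows 40-47 [x1,x2,x3,x4=0101]: 00000000  (ones: 0)
  rows 48-55 [x1,x2,x3,x4=0110]: 10100000  (ones: 2)
  rows 56-63 [x1,x2,x3,x4=0111]: 00000000  (ones: 0)
  rows 64-71 [x1,x2,x3,x4=1000]: 00000000  (ones: 0)
  rows 72-79 [x1,x2,x3,x4=1001]: 00000000  (ones: 0)
  rows 80-87 [x1,x2,x3,x4=1010]: 11111010  (ones: 6)
  rows 88-95 [x1,x2,x3,x4=1011]: 00000000  (ones: 0)
  rows 96-103 [x1,x2,x3,x4=1100]: 00000000  (ones: 0)
  rows 104-111 [x1,x2,x3,x4=1101]: 00000000  (ones: 0)
  rows 112-119 [x1,x2,x3,x4=1110]: 11111010  (ones: 6)
  rows 120-127 [x1,x2,x3,x4=1111]: 00000000  (ones: 0)
Satisfying assignments = 0+0+2+0+0+0+2+0+0+0+6+0+0+0+6+0 = 16

16


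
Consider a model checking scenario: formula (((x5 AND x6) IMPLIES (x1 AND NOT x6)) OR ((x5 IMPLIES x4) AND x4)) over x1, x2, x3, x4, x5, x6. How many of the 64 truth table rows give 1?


Formula: (((x5 AND x6) IMPLIES (x1 AND NOT x6)) OR ((x5 IMPLIES x4) AND x4)) over 6 vars (64 rows)
Evaluate each row (x1, x2, x3, x4, x5, x6 as bits, MSB first):
  row 0 [000000]: (((0 AND 0) IMPLIES (0 AND NOT 0)) OR ((0 IMPLIES 0) AND 0)) -> 1
  row 1 [000001]: (((0 AND 1) IMPLIES (0 AND NOT 1)) OR ((0 IMPLIES 0) AND 0)) -> 1
  row 2 [000010]: (((1 AND 0) IMPLIES (0 AND NOT 0)) OR ((1 IMPLIES 0) AND 0)) -> 1
  row 3 [000011]: (((1 AND 1) IMPLIES (0 AND NOT 1)) OR ((1 IMPLIES 0) AND 0)) -> 0
  row 4 [000100]: (((0 AND 0) IMPLIES (0 AND NOT 0)) OR ((0 IMPLIES 1) AND 1)) -> 1
  (every remaining row is evaluated the same way; all 64 results are listed next)
Full result column, 8 rows per line (x1,x2,x3 fixed per line; x4,x5,x6 runs 000..111 left to right):
  rows 0-7 [x1,x2,x3=000]: 11101111  (ones: 7)
  rows 8-15 [x1,x2,x3=001]: 11101111  (ones: 7)
  rows 16-23 [x1,x2,x3=010]: 11101111  (ones: 7)
  rows 24-31 [x1,x2,x3=011]: 11101111  (ones: 7)
  rows 32-39 [x1,x2,x3=100]: 11101111  (ones: 7)
  rows 40-47 [x1,x2,x3=101]: 11101111  (ones: 7)
  rows 48-55 [x1,x2,x3=110]: 11101111  (ones: 7)
  rows 56-63 [x1,x2,x3=111]: 11101111  (ones: 7)
Count of 1-rows = 7+7+7+7+7+7+7+7 = 56

56


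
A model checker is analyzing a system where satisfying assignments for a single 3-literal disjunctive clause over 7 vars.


Step 1: Total=2^7=128
Step 2: Unsat when all 3 false: 2^4=16
Step 3: Sat=128-16=112

112


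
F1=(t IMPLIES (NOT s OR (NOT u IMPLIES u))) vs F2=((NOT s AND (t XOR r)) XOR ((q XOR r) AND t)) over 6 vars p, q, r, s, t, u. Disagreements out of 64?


F1 = (t IMPLIES (NOT s OR (NOT u IMPLIES u)))
F2 = ((NOT s AND (t XOR r)) XOR ((q XOR r) AND t))
Evaluate both on each of 64 rows (bits = p,q,r,s,t,u):
  row 0 [000000]: F1=1 F2=0 (differ) -> 1
  row 1 [000001]: F1=1 F2=0 (differ) -> 1
  row 2 [000010]: F1=1 F2=1 -> 0
  row 3 [000011]: F1=1 F2=1 -> 0
  row 4 [000100]: F1=1 F2=0 (differ) -> 1
  (every remaining row is evaluated the same way; all 64 results are listed next)
Full result column, 8 rows per line (p,q,r fixed per line; s,t,u runs 000..111 left to right):
  rows 0-7 [p,q,r=000]: 11001101  (ones: 5)
  rows 8-15 [p,q,r=001]: 00001110  (ones: 3)
  rows 16-23 [p,q,r=010]: 11111110  (ones: 7)
  rows 24-31 [p,q,r=011]: 00111101  (ones: 5)
  rows 32-39 [p,q,r=100]: 11001101  (ones: 5)
  rows 40-47 [p,q,r=101]: 00001110  (ones: 3)
  rows 48-55 [p,q,r=110]: 11111110  (ones: 7)
  rows 56-63 [p,q,r=111]: 00111101  (ones: 5)
Disagreements = 5+3+7+5+5+3+7+5 = 40

40


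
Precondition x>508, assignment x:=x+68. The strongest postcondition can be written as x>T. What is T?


Formula: sp(P, x:=E) = exists old_x. (x = E[old_x/x]) AND P[old_x/x] (old_x is the value of x before the assignment; eliminate old_x by solving x = E[old_x/x] for old_x)
Step 1: Precondition P: x>508, i.e. old_x > 508
Step 2: Assignment gives x = old_x + 68, so old_x = x - 68
Step 3: Substitute into P: x - 68 > 508
Step 4: Simplify: x > 508+68 = 576

576


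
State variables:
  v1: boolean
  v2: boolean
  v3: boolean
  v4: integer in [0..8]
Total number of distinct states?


State space = product of domain sizes of all variables.
Domain sizes:
  v1 (boolean): 2
  v2 (boolean): 2
  v3 (boolean): 2
  v4 (integer in [0..8]): 9
Product = 2 * 2 * 2 * 9 = 72

72


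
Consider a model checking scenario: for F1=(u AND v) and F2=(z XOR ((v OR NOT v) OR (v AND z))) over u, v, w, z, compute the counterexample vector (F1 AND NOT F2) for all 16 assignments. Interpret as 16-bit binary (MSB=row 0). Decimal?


F1 = (u AND v)
F2 = (z XOR ((v OR NOT v) OR (v AND z)))
Counterexample to F1=>F2 is where F1=1 and F2=0.
Evaluate each row (bits = u,v,w,z, MSB first):
  row 0 [0000]: F1=0 F2=1 -> F1&~F2 -> 0
  row 1 [0001]: F1=0 F2=0 -> F1&~F2 -> 0
  row 2 [0010]: F1=0 F2=1 -> F1&~F2 -> 0
  row 3 [0011]: F1=0 F2=0 -> F1&~F2 -> 0
  row 4 [0100]: F1=0 F2=1 -> F1&~F2 -> 0
  row 5 [0101]: F1=0 F2=0 -> F1&~F2 -> 0
  row 6 [0110]: F1=0 F2=1 -> F1&~F2 -> 0
  row 7 [0111]: F1=0 F2=0 -> F1&~F2 -> 0
  row 8 [1000]: F1=0 F2=1 -> F1&~F2 -> 0
  row 9 [1001]: F1=0 F2=0 -> F1&~F2 -> 0
  row 10 [1010]: F1=0 F2=1 -> F1&~F2 -> 0
  row 11 [1011]: F1=0 F2=0 -> F1&~F2 -> 0
  row 12 [1100]: F1=1 F2=1 -> F1&~F2 -> 0
  row 13 [1101]: F1=1 F2=0 -> F1&~F2 -> 1
  row 14 [1110]: F1=1 F2=1 -> F1&~F2 -> 0
  row 15 [1111]: F1=1 F2=0 -> F1&~F2 -> 1
Full result column, 4 rows per line (u,v fixed per line; w,z runs 00..11 left to right):
  rows 0-3 [u,v=00]: 0000  = hex 0
  rows 4-7 [u,v=01]: 0000  = hex 0
  rows 8-11 [u,v=10]: 0000  = hex 0
  rows 12-15 [u,v=11]: 0101  = hex 5
Counterexample vector (row 0 .. row 15) = 0000000000000101
Output column grouped in 4s = 0000 0000 0000 0101 = 0x0005
Convert to decimal digit by digit (value = value*16 + digit):
  0 -> 0
  0*16 + 0 = 0
  0*16 + 0 = 0
  0*16 + 5 = 5
Decimal = 5

5
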